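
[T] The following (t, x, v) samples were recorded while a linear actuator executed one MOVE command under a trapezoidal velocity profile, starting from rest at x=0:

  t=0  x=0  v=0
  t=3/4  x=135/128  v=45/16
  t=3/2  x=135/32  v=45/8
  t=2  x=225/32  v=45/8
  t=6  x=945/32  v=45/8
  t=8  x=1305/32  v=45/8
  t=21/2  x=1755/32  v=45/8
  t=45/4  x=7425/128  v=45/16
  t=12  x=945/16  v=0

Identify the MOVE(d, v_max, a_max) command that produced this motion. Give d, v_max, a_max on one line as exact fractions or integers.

d=945/16 v_max=45/8 a_max=15/4

final state: t=12, x=945/16, v=0 → d = 945/16
a_max = (45/16−0)/(3/4−0) = 15/4
max v = 45/8 over t∈[3/2,21/2] → v_max = 45/8
check: 45/8·(3/2+9) = 945/16 ✓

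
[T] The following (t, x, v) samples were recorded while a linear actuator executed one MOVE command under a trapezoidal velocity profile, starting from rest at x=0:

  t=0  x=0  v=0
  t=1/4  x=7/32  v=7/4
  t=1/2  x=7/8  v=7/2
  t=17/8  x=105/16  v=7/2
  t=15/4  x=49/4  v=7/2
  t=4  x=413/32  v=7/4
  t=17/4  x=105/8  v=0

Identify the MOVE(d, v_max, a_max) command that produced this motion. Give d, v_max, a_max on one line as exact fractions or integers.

d=105/8 v_max=7/2 a_max=7

final state: t=17/4, x=105/8, v=0 → d = 105/8
a_max = (7/4−0)/(1/4−0) = 7
max v = 7/2 over t∈[1/2,15/4] → v_max = 7/2
check: 7/2·(1/2+13/4) = 105/8 ✓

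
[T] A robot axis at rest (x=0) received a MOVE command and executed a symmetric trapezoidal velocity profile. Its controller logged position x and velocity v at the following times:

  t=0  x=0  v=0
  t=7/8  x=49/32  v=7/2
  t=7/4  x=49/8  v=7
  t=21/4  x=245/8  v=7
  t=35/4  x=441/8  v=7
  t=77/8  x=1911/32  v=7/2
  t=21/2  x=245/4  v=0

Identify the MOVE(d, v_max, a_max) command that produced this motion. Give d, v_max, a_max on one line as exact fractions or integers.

final state: t=21/2, x=245/4, v=0 → d = 245/4
a_max = (7/2−0)/(7/8−0) = 4
max v = 7 over t∈[7/4,35/4] → v_max = 7
check: 7·(7/4+7) = 245/4 ✓

d=245/4 v_max=7 a_max=4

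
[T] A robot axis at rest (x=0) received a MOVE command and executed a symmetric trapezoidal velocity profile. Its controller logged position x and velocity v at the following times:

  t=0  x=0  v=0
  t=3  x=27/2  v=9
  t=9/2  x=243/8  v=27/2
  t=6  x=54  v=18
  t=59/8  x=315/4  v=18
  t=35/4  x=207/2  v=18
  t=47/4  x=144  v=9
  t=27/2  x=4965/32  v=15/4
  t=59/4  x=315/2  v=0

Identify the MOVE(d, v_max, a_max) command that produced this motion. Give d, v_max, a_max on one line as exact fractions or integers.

d=315/2 v_max=18 a_max=3

final state: t=59/4, x=315/2, v=0 → d = 315/2
a_max = (9−0)/(3−0) = 3
max v = 18 over t∈[6,35/4] → v_max = 18
check: 18·(6+11/4) = 315/2 ✓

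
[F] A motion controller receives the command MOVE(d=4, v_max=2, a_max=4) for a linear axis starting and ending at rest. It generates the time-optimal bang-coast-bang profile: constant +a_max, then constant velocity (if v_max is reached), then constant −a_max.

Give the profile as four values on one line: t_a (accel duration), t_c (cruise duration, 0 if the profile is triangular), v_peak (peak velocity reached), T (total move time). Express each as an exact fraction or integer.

vₘ²/aₘ = 2²/4 = 1
4 ≥ 1 → trapezoidal
t_a = 2/4 = 1/2; v_peak = 2
d_cruise = 4 − 1 = 3; t_c = 3/2
T = 2·1/2 + 3/2 = 5/2

t_a=1/2 t_c=3/2 v_peak=2 T=5/2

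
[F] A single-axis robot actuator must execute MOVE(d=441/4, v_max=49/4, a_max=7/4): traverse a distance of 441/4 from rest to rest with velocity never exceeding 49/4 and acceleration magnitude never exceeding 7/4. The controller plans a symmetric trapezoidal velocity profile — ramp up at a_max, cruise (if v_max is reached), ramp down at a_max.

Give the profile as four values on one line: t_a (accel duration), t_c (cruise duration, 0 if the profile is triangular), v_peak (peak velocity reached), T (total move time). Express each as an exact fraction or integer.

t_a=7 t_c=2 v_peak=49/4 T=16

v_max²/a_max = (49/4)²/(7/4) = 343/4
441/4 ≥ 343/4 ⇒ cruise phase
t_a = (49/4)/(7/4) = 7; v_peak = 49/4
d_cruise = 441/4 − 343/4 = 49/2; t_c = (49/2)/(49/4) = 2
T = 2·7 + 2 = 16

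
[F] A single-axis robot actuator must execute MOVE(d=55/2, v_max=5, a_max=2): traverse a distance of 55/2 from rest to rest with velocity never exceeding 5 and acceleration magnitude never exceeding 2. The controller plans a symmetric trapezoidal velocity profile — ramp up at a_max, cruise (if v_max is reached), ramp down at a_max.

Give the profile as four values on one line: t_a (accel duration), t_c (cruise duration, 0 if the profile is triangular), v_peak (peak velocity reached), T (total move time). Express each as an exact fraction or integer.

t_a=5/2 t_c=3 v_peak=5 T=8

vₘ²/aₘ = 5²/2 = 25/2
55/2 ≥ 25/2 ⇒ cruise phase
t_a = 5/2; v_peak = 5
d_cruise = 55/2 − 25/2 = 15; t_c = 15/5 = 3
T = 2·5/2 + 3 = 8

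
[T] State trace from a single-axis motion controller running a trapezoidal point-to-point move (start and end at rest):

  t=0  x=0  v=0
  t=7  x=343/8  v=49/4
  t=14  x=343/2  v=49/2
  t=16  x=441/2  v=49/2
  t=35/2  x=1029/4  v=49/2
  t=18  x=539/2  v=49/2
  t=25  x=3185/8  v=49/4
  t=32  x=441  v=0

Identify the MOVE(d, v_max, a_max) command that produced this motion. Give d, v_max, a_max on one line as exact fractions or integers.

final state: t=32, x=441, v=0 → d = 441
a_max = (49/4−0)/(7−0) = 7/4
max v = 49/2 over t∈[14,18] → v_max = 49/2
check: 49/2·(14+4) = 441 ✓

d=441 v_max=49/2 a_max=7/4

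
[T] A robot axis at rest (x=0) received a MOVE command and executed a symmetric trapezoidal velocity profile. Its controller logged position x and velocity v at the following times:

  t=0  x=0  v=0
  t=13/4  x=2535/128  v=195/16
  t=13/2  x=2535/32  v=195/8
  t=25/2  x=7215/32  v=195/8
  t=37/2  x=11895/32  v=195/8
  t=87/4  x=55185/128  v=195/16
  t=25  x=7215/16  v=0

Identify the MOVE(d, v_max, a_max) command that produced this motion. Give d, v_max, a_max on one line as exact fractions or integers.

d=7215/16 v_max=195/8 a_max=15/4

final state: t=25, x=7215/16, v=0 → d = 7215/16
a_max = (195/16−0)/(13/4−0) = 15/4
max v = 195/8 over t∈[13/2,37/2] → v_max = 195/8
check: 195/8·(13/2+12) = 7215/16 ✓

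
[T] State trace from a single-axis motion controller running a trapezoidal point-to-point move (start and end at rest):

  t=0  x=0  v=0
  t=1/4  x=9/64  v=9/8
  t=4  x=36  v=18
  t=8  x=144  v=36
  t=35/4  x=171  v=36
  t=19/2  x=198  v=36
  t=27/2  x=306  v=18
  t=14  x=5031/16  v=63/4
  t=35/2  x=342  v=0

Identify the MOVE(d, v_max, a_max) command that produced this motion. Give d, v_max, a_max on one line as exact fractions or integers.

d=342 v_max=36 a_max=9/2

final state: t=35/2, x=342, v=0 → d = 342
a_max = (9/8−0)/(1/4−0) = 9/2
max v = 36 over t∈[8,19/2] → v_max = 36
check: 36·(8+3/2) = 342 ✓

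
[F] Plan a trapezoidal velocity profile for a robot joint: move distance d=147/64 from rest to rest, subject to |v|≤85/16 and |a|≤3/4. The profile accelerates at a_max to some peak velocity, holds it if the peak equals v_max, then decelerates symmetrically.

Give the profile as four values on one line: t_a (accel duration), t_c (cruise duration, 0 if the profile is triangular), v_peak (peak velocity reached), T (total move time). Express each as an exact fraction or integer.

t_a=7/4 t_c=0 v_peak=21/16 T=7/2

v_max²/a_max = (85/16)²/(3/4) = 7225/192
147/64 < 7225/192 ⇒ no cruise
v_peak = √(147/64·3/4) = √(441/256) = 21/16
t_a = (21/16)/(3/4) = 7/4; t_c = 0
T = 2·7/4 = 7/2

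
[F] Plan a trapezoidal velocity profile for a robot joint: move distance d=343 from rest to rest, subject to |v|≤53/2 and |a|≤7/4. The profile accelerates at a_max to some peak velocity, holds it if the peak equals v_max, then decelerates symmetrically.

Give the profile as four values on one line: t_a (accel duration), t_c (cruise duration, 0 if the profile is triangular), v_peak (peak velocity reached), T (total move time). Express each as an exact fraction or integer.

t_a=14 t_c=0 v_peak=49/2 T=28

(v_max)²/a_max = (53/2)²/(7/4) = 2809/7
343 < 2809/7 ⇒ no cruise
v_peak = √(343·7/4) = √(2401/4) = 49/2
t_a = (49/2)/(7/4) = 14; t_c = 0
T = 2·14 = 28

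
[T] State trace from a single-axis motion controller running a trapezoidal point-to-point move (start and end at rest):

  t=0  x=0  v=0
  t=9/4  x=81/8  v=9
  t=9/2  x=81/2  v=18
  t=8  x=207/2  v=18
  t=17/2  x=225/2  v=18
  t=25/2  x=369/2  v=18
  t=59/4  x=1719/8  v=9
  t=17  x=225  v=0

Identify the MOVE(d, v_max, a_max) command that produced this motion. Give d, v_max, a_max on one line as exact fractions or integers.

d=225 v_max=18 a_max=4

final state: t=17, x=225, v=0 → d = 225
a_max = (9−0)/(9/4−0) = 4
max v = 18 over t∈[9/2,25/2] → v_max = 18
check: 18·(9/2+8) = 225 ✓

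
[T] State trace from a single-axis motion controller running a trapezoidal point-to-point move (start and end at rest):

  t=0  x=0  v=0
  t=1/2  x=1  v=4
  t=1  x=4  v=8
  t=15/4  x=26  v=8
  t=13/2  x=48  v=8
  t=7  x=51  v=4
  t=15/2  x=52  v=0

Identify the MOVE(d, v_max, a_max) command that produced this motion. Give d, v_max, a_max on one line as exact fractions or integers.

d=52 v_max=8 a_max=8

final state: t=15/2, x=52, v=0 → d = 52
a_max = (4−0)/(1/2−0) = 8
max v = 8 over t∈[1,13/2] → v_max = 8
check: 8·(1+11/2) = 52 ✓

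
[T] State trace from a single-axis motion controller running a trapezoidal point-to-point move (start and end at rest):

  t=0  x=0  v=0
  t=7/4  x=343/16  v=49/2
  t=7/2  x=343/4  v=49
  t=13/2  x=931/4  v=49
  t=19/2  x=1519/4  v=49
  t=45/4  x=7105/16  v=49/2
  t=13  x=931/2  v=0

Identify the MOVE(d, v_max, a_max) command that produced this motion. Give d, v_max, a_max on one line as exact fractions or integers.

final state: t=13, x=931/2, v=0 → d = 931/2
a_max = (49/2−0)/(7/4−0) = 14
max v = 49 over t∈[7/2,19/2] → v_max = 49
check: 49·(7/2+6) = 931/2 ✓

d=931/2 v_max=49 a_max=14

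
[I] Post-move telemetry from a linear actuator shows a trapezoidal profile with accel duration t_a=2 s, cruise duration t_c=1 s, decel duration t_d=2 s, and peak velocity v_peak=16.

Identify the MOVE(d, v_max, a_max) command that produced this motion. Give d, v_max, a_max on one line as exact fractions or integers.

a_max = 16/2 = 8
d_a = ½·16·2 = 16; d_c = 16·1 = 16
d = 2·16 + 16 = 48
t_c = 1 > 0 → v_max = v_peak = 16

d=48 v_max=16 a_max=8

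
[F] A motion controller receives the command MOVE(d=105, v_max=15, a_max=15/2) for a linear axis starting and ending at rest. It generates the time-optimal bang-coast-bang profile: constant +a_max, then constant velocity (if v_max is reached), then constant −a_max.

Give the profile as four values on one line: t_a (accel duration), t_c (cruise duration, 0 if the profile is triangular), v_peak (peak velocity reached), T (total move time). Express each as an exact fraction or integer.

t_a=2 t_c=5 v_peak=15 T=9

vₘ²/aₘ = 15²/(15/2) = 30
105 ≥ 30 so v_max reached
t_a = 15/(15/2) = 2; v_peak = 15
d_cruise = 105 − 30 = 75; t_c = 75/15 = 5
T = 2·2 + 5 = 9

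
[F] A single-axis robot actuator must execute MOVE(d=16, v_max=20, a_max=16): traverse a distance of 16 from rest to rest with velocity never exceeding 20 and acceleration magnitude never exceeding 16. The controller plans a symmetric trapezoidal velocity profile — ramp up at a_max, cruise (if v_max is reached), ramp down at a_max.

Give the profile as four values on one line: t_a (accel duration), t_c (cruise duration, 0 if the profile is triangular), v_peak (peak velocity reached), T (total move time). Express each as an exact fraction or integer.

t_a=1 t_c=0 v_peak=16 T=2

(v_max)²/a_max = 20²/16 = 25
16 < 25 ⇒ no cruise
v_peak = √(16·16) = √256 = 16
t_a = 16/16 = 1; t_c = 0
T = 2·1 = 2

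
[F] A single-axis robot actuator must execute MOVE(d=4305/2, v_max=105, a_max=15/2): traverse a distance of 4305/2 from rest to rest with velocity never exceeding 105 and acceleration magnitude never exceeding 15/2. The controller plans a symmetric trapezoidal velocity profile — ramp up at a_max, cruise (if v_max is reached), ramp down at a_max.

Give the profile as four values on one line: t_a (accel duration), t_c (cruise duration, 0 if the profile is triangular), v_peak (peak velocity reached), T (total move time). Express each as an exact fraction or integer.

v_max²/a_max = 105²/(15/2) = 1470
4305/2 ≥ 1470 → trapezoidal
t_a = 105/(15/2) = 14; v_peak = 105
d_cruise = 4305/2 − 1470 = 1365/2; t_c = (1365/2)/105 = 13/2
T = 2·14 + 13/2 = 69/2

t_a=14 t_c=13/2 v_peak=105 T=69/2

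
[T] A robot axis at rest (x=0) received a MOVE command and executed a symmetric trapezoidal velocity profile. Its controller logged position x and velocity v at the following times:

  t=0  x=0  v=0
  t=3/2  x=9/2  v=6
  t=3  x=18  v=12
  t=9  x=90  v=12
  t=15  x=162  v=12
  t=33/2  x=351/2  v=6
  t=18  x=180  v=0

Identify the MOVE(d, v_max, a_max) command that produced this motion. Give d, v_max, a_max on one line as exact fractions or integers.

final state: t=18, x=180, v=0 → d = 180
a_max = (6−0)/(3/2−0) = 4
max v = 12 over t∈[3,15] → v_max = 12
check: 12·(3+12) = 180 ✓

d=180 v_max=12 a_max=4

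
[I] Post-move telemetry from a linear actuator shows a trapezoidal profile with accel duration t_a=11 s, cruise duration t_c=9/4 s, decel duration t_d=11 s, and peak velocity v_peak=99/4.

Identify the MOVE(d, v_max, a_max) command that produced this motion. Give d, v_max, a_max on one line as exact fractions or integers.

d=5247/16 v_max=99/4 a_max=9/4

a_max = (99/4)/11 = 9/4
d_a = ½·99/4·11 = 1089/8; d_c = 99/4·9/4 = 891/16
d = 2·1089/8 + 891/16 = 5247/16
t_c = 9/4 > 0 so v_max = 99/4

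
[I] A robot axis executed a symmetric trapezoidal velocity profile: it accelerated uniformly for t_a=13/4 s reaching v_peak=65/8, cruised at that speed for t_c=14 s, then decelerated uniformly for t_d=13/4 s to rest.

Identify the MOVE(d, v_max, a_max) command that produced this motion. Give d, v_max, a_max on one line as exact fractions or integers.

a_max = (65/8)/(13/4) = 5/2
d_a = ½·65/8·13/4 = 845/64; d_c = 65/8·14 = 455/4
d = 2·845/64 + 455/4 = 4485/32
t_c = 14 > 0 so v_max = 65/8

d=4485/32 v_max=65/8 a_max=5/2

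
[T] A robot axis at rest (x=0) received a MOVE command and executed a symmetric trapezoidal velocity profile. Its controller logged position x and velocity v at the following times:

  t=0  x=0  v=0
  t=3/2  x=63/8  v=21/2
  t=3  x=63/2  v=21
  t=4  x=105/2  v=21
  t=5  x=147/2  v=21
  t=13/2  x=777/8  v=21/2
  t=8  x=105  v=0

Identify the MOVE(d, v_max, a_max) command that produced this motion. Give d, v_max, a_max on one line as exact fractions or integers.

d=105 v_max=21 a_max=7

final state: t=8, x=105, v=0 → d = 105
a_max = (21/2−0)/(3/2−0) = 7
max v = 21 over t∈[3,5] → v_max = 21
check: 21·(3+2) = 105 ✓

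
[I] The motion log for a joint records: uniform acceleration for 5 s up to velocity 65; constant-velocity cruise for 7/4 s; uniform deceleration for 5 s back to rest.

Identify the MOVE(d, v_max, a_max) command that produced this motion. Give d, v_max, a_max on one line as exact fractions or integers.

d=1755/4 v_max=65 a_max=13

a_max = 65/5 = 13
d_a = ½·65·5 = 325/2; d_c = 65·7/4 = 455/4
d = 2·325/2 + 455/4 = 1755/4
t_c = 7/4 > 0 → v_max = v_peak = 65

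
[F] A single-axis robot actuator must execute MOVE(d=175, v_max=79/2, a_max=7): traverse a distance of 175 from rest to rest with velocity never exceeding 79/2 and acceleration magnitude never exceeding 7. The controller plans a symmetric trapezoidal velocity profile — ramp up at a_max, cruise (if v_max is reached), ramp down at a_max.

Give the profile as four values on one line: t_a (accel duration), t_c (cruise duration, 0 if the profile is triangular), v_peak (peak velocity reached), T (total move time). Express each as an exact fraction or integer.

t_a=5 t_c=0 v_peak=35 T=10

vₘ²/aₘ = (79/2)²/7 = 6241/28
175 < 6241/28 ⇒ no cruise
v_peak = √(175·7) = √1225 = 35
t_a = 35/7 = 5; t_c = 0
T = 2·5 = 10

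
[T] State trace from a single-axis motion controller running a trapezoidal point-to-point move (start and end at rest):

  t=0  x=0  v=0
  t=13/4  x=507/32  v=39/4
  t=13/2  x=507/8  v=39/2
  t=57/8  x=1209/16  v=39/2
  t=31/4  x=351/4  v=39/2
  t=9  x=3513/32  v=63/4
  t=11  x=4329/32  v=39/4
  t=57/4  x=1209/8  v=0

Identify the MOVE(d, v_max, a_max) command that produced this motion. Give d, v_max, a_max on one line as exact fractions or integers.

final state: t=57/4, x=1209/8, v=0 → d = 1209/8
a_max = (39/4−0)/(13/4−0) = 3
max v = 39/2 over t∈[13/2,31/4] → v_max = 39/2
check: 39/2·(13/2+5/4) = 1209/8 ✓

d=1209/8 v_max=39/2 a_max=3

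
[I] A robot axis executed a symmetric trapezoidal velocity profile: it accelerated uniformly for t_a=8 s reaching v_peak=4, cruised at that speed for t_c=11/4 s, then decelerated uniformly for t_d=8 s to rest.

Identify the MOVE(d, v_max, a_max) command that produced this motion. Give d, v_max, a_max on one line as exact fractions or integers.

a_max = 4/8 = 1/2
d_a = ½·4·8 = 16; d_c = 4·11/4 = 11
d = 2·16 + 11 = 43
t_c = 11/4 > 0 ⇒ limit active, v_max = 4

d=43 v_max=4 a_max=1/2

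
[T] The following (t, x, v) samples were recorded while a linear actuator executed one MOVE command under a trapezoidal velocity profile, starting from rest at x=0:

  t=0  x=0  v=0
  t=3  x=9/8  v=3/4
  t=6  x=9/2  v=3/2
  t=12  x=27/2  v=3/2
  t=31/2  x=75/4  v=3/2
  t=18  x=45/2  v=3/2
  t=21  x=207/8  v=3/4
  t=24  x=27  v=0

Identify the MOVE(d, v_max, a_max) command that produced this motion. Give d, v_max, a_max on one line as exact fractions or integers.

final state: t=24, x=27, v=0 → d = 27
a_max = (3/4−0)/(3−0) = 1/4
max v = 3/2 over t∈[6,18] → v_max = 3/2
check: 3/2·(6+12) = 27 ✓

d=27 v_max=3/2 a_max=1/4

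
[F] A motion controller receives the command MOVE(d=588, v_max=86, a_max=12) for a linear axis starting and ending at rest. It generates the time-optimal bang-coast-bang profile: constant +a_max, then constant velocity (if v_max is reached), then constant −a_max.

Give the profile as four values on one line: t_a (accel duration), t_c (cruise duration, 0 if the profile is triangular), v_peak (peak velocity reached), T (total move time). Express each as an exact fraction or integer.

vₘ²/aₘ = 86²/12 = 1849/3
588 < 1849/3 → triangular
v_peak = √(588·12) = √7056 = 84
t_a = 84/12 = 7; t_c = 0
T = 2·7 = 14

t_a=7 t_c=0 v_peak=84 T=14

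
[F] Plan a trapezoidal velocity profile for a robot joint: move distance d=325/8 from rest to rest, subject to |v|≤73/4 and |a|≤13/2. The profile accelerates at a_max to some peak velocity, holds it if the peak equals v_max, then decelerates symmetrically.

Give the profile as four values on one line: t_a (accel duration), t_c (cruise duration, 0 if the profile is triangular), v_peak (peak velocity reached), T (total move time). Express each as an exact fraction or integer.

v_max²/a_max = (73/4)²/(13/2) = 5329/104
325/8 < 5329/104 ⇒ no cruise
v_peak = √(325/8·13/2) = √(4225/16) = 65/4
t_a = (65/4)/(13/2) = 5/2; t_c = 0
T = 2·5/2 = 5

t_a=5/2 t_c=0 v_peak=65/4 T=5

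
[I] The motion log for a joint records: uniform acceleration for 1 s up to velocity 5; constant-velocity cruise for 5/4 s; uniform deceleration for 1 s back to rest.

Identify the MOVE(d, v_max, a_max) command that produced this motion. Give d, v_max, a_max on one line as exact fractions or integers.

a_max = 5/1 = 5
d_a = ½·5·1 = 5/2; d_c = 5·5/4 = 25/4
d = 2·5/2 + 25/4 = 45/4
t_c = 5/4 > 0 so v_max = 5

d=45/4 v_max=5 a_max=5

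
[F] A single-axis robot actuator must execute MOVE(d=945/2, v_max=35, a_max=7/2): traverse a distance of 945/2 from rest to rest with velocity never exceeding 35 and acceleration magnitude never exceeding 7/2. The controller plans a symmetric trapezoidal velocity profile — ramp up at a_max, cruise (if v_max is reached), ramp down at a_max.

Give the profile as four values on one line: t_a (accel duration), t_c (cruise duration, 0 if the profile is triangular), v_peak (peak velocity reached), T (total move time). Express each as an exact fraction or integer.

t_a=10 t_c=7/2 v_peak=35 T=47/2

(v_max)²/a_max = 35²/(7/2) = 350
945/2 ≥ 350 → trapezoidal
t_a = 35/(7/2) = 10; v_peak = 35
d_cruise = 945/2 − 350 = 245/2; t_c = (245/2)/35 = 7/2
T = 2·10 + 7/2 = 47/2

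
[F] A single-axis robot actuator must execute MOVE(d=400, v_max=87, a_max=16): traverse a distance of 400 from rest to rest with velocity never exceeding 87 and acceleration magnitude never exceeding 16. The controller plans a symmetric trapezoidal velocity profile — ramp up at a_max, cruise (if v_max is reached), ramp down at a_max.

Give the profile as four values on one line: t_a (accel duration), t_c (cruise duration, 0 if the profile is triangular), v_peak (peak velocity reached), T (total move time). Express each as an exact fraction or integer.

vₘ²/aₘ = 87²/16 = 7569/16
400 < 7569/16 so t_c = 0
v_peak = √(400·16) = √6400 = 80
t_a = 80/16 = 5; t_c = 0
T = 2·5 = 10

t_a=5 t_c=0 v_peak=80 T=10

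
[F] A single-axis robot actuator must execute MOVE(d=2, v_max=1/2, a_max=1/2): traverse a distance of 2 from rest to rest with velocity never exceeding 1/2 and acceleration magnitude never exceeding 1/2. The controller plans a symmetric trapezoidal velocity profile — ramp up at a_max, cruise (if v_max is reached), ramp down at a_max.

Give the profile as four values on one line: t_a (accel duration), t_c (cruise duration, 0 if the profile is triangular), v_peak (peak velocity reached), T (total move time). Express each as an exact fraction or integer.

v_max²/a_max = (1/2)²/(1/2) = 1/2
2 ≥ 1/2 → trapezoidal
t_a = (1/2)/(1/2) = 1; v_peak = 1/2
d_cruise = 2 − 1/2 = 3/2; t_c = (3/2)/(1/2) = 3
T = 2·1 + 3 = 5

t_a=1 t_c=3 v_peak=1/2 T=5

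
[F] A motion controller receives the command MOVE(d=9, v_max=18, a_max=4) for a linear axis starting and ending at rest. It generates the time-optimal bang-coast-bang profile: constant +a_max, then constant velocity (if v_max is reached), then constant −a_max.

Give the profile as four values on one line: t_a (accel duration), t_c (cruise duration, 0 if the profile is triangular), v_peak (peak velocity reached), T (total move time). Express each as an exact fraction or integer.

t_a=3/2 t_c=0 v_peak=6 T=3

vₘ²/aₘ = 18²/4 = 81
9 < 81 → triangular
v_peak = √(9·4) = √36 = 6
t_a = 6/4 = 3/2; t_c = 0
T = 2·3/2 = 3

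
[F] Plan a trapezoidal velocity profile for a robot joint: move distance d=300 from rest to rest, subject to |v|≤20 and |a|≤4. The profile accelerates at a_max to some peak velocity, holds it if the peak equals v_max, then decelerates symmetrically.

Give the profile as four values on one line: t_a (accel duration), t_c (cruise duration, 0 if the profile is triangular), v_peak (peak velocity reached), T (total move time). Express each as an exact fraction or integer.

t_a=5 t_c=10 v_peak=20 T=20

(v_max)²/a_max = 20²/4 = 100
300 ≥ 100 so v_max reached
t_a = 20/4 = 5; v_peak = 20
d_cruise = 300 − 100 = 200; t_c = 200/20 = 10
T = 2·5 + 10 = 20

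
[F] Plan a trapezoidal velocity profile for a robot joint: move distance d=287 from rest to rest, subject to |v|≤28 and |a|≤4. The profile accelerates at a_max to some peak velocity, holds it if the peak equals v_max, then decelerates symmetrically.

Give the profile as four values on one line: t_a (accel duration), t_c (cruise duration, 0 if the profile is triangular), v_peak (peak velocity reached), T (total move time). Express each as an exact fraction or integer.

t_a=7 t_c=13/4 v_peak=28 T=69/4

vₘ²/aₘ = 28²/4 = 196
287 ≥ 196 so v_max reached
t_a = 28/4 = 7; v_peak = 28
d_cruise = 287 − 196 = 91; t_c = 91/28 = 13/4
T = 2·7 + 13/4 = 69/4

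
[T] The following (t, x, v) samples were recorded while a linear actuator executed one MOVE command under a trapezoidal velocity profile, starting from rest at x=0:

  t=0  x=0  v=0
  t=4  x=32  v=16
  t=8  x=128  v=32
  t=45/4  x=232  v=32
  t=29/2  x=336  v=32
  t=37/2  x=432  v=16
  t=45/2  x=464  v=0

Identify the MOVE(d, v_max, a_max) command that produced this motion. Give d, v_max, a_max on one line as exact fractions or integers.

d=464 v_max=32 a_max=4

final state: t=45/2, x=464, v=0 → d = 464
a_max = (16−0)/(4−0) = 4
max v = 32 over t∈[8,29/2] → v_max = 32
check: 32·(8+13/2) = 464 ✓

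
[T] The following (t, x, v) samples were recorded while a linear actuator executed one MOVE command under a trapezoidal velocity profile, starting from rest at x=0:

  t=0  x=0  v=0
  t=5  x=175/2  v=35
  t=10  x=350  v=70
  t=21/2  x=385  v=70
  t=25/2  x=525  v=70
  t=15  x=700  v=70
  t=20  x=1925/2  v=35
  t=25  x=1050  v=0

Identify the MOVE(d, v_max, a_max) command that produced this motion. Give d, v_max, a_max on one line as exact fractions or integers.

d=1050 v_max=70 a_max=7

final state: t=25, x=1050, v=0 → d = 1050
a_max = (35−0)/(5−0) = 7
max v = 70 over t∈[10,15] → v_max = 70
check: 70·(10+5) = 1050 ✓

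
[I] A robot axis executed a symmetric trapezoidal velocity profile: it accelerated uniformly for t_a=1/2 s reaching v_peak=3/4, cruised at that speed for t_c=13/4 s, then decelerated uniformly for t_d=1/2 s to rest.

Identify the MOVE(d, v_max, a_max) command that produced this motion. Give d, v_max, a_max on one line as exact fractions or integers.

d=45/16 v_max=3/4 a_max=3/2

a_max = (3/4)/(1/2) = 3/2
d_a = ½·3/4·1/2 = 3/16; d_c = 3/4·13/4 = 39/16
d = 2·3/16 + 39/16 = 45/16
t_c = 13/4 > 0 so v_max = 3/4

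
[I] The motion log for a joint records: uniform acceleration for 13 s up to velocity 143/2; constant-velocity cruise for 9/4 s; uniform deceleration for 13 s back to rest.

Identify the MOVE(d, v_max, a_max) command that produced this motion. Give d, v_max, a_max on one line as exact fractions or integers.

a_max = (143/2)/13 = 11/2
d_a = ½·143/2·13 = 1859/4; d_c = 143/2·9/4 = 1287/8
d = 2·1859/4 + 1287/8 = 8723/8
t_c = 9/4 > 0 so v_max = 143/2

d=8723/8 v_max=143/2 a_max=11/2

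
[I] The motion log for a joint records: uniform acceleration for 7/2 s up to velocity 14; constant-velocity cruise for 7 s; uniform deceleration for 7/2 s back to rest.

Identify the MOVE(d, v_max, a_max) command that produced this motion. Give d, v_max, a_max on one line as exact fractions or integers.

d=147 v_max=14 a_max=4

a_max = 14/(7/2) = 4
d_a = ½·14·7/2 = 49/2; d_c = 14·7 = 98
d = 2·49/2 + 98 = 147
t_c = 7 > 0 → v_max = v_peak = 14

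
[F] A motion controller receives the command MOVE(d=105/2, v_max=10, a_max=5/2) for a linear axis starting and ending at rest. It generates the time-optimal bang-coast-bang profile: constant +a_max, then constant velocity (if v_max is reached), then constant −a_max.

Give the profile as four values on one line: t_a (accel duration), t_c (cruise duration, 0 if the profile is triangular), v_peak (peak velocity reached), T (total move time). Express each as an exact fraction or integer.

(v_max)²/a_max = 10²/(5/2) = 40
105/2 ≥ 40 → trapezoidal
t_a = 10/(5/2) = 4; v_peak = 10
d_cruise = 105/2 − 40 = 25/2; t_c = (25/2)/10 = 5/4
T = 2·4 + 5/4 = 37/4

t_a=4 t_c=5/4 v_peak=10 T=37/4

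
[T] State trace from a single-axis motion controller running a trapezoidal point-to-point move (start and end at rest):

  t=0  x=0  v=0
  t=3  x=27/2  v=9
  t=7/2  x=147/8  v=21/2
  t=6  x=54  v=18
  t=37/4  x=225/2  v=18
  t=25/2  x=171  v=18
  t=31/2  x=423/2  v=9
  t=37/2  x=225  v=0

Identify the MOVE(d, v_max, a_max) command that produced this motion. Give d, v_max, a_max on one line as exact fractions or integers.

d=225 v_max=18 a_max=3

final state: t=37/2, x=225, v=0 → d = 225
a_max = (9−0)/(3−0) = 3
max v = 18 over t∈[6,25/2] → v_max = 18
check: 18·(6+13/2) = 225 ✓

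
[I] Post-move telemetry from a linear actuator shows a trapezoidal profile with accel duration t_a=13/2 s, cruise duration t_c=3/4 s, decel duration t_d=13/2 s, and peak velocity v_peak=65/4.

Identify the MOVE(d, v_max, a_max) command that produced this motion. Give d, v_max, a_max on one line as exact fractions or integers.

d=1885/16 v_max=65/4 a_max=5/2

a_max = (65/4)/(13/2) = 5/2
d_a = ½·65/4·13/2 = 845/16; d_c = 65/4·3/4 = 195/16
d = 2·845/16 + 195/16 = 1885/16
t_c = 3/4 > 0 → v_max = v_peak = 65/4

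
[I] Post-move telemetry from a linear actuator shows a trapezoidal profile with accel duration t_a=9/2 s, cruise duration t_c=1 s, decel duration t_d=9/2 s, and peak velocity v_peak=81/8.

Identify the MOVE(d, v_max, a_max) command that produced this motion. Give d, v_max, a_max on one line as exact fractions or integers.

d=891/16 v_max=81/8 a_max=9/4

a_max = (81/8)/(9/2) = 9/4
d_a = ½·81/8·9/2 = 729/32; d_c = 81/8·1 = 81/8
d = 2·729/32 + 81/8 = 891/16
t_c = 1 > 0 → v_max = v_peak = 81/8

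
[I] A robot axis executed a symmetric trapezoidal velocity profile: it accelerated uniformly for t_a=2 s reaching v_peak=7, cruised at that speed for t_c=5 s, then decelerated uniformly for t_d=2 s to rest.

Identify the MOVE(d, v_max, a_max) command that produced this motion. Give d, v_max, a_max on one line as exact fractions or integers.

d=49 v_max=7 a_max=7/2

a_max = 7/2
d_a = ½·7·2 = 7; d_c = 7·5 = 35
d = 2·7 + 35 = 49
t_c = 5 > 0 so v_max = 7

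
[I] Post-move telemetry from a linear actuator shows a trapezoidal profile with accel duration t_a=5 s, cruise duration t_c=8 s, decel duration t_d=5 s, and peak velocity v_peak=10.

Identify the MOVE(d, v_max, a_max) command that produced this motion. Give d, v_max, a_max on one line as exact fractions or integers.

a_max = 10/5 = 2
d_a = ½·10·5 = 25; d_c = 10·8 = 80
d = 2·25 + 80 = 130
t_c = 8 > 0 so v_max = 10

d=130 v_max=10 a_max=2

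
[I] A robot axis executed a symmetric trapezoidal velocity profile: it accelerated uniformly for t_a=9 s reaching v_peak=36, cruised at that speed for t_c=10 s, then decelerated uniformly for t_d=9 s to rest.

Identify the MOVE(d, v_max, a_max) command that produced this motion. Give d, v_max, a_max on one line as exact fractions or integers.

d=684 v_max=36 a_max=4

a_max = 36/9 = 4
d_a = ½·36·9 = 162; d_c = 36·10 = 360
d = 2·162 + 360 = 684
t_c = 10 > 0 ⇒ limit active, v_max = 36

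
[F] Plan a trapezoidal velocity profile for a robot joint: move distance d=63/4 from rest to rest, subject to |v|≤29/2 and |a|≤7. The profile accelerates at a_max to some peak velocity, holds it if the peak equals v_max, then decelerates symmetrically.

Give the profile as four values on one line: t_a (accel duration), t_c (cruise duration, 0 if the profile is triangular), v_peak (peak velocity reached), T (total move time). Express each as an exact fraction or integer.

(v_max)²/a_max = (29/2)²/7 = 841/28
63/4 < 841/28 so t_c = 0
v_peak = √(63/4·7) = √(441/4) = 21/2
t_a = (21/2)/7 = 3/2; t_c = 0
T = 2·3/2 = 3

t_a=3/2 t_c=0 v_peak=21/2 T=3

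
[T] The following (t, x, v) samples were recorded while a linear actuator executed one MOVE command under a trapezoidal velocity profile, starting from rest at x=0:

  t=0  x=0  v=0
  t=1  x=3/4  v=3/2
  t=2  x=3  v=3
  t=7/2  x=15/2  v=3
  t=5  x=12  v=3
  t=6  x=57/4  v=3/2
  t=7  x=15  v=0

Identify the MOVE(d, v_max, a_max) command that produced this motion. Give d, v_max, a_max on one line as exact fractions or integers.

final state: t=7, x=15, v=0 → d = 15
a_max = (3/2−0)/(1−0) = 3/2
max v = 3 over t∈[2,5] → v_max = 3
check: 3·(2+3) = 15 ✓

d=15 v_max=3 a_max=3/2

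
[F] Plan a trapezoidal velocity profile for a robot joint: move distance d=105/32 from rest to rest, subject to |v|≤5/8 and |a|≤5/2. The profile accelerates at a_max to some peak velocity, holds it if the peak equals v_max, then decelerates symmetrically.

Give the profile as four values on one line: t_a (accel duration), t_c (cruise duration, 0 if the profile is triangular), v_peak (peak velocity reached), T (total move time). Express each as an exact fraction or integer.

t_a=1/4 t_c=5 v_peak=5/8 T=11/2

v_max²/a_max = (5/8)²/(5/2) = 5/32
105/32 ≥ 5/32 → trapezoidal
t_a = (5/8)/(5/2) = 1/4; v_peak = 5/8
d_cruise = 105/32 − 5/32 = 25/8; t_c = (25/8)/(5/8) = 5
T = 2·1/4 + 5 = 11/2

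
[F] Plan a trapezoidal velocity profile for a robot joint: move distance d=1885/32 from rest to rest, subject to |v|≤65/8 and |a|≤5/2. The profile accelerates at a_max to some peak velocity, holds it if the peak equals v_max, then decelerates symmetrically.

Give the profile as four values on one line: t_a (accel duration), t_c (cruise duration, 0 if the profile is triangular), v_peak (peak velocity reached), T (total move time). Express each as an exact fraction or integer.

t_a=13/4 t_c=4 v_peak=65/8 T=21/2

(v_max)²/a_max = (65/8)²/(5/2) = 845/32
1885/32 ≥ 845/32 so v_max reached
t_a = (65/8)/(5/2) = 13/4; v_peak = 65/8
d_cruise = 1885/32 − 845/32 = 65/2; t_c = (65/2)/(65/8) = 4
T = 2·13/4 + 4 = 21/2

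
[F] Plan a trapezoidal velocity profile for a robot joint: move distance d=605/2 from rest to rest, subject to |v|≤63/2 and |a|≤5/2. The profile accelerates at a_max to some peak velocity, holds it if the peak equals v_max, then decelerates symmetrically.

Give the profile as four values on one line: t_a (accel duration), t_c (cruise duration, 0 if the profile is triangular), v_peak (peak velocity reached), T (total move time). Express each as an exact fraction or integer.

(v_max)²/a_max = (63/2)²/(5/2) = 3969/10
605/2 < 3969/10 ⇒ no cruise
v_peak = √(605/2·5/2) = √(3025/4) = 55/2
t_a = (55/2)/(5/2) = 11; t_c = 0
T = 2·11 = 22

t_a=11 t_c=0 v_peak=55/2 T=22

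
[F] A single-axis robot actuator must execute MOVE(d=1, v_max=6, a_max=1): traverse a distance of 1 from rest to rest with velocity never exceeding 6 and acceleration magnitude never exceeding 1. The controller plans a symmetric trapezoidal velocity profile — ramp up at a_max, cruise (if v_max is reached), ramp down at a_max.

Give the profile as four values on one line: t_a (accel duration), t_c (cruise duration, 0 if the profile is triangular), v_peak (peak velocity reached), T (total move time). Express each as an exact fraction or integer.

vₘ²/aₘ = 6²/1 = 36
1 < 36 ⇒ no cruise
v_peak = √(1·1) = √1 = 1
t_a = 1/1 = 1; t_c = 0
T = 2·1 = 2

t_a=1 t_c=0 v_peak=1 T=2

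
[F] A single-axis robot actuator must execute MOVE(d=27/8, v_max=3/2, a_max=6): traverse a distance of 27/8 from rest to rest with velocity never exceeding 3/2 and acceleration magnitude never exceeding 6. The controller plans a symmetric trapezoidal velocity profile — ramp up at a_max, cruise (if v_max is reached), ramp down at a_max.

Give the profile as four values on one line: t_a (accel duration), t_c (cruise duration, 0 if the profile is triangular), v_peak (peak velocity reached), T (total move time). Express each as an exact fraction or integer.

t_a=1/4 t_c=2 v_peak=3/2 T=5/2

v_max²/a_max = (3/2)²/6 = 3/8
27/8 ≥ 3/8 → trapezoidal
t_a = (3/2)/6 = 1/4; v_peak = 3/2
d_cruise = 27/8 − 3/8 = 3; t_c = 3/(3/2) = 2
T = 2·1/4 + 2 = 5/2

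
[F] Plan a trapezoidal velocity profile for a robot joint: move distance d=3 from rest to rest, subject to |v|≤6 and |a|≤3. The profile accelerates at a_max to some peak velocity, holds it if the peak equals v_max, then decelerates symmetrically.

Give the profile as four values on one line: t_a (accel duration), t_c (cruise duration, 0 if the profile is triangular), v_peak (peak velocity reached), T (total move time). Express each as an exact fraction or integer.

vₘ²/aₘ = 6²/3 = 12
3 < 12 so t_c = 0
v_peak = √(3·3) = √9 = 3
t_a = 3/3 = 1; t_c = 0
T = 2·1 = 2

t_a=1 t_c=0 v_peak=3 T=2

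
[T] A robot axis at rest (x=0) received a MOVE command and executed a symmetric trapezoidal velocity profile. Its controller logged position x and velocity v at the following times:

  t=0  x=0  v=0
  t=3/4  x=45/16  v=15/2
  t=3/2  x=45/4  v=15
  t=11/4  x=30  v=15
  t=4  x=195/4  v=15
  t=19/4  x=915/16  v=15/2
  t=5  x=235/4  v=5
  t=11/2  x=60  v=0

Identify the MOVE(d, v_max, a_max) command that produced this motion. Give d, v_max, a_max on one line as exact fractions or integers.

d=60 v_max=15 a_max=10

final state: t=11/2, x=60, v=0 → d = 60
a_max = (15/2−0)/(3/4−0) = 10
max v = 15 over t∈[3/2,4] → v_max = 15
check: 15·(3/2+5/2) = 60 ✓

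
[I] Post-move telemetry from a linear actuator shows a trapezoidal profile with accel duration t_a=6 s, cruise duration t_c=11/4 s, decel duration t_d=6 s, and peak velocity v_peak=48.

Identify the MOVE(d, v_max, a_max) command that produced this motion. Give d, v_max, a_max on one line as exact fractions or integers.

a_max = 48/6 = 8
d_a = ½·48·6 = 144; d_c = 48·11/4 = 132
d = 2·144 + 132 = 420
t_c = 11/4 > 0 so v_max = 48

d=420 v_max=48 a_max=8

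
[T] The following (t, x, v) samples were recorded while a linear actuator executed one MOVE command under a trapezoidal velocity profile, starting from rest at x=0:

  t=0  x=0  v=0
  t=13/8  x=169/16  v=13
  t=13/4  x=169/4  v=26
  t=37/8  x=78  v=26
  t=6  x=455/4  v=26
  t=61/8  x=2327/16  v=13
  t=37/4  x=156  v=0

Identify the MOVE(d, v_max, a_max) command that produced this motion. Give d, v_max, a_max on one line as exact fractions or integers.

d=156 v_max=26 a_max=8

final state: t=37/4, x=156, v=0 → d = 156
a_max = (13−0)/(13/8−0) = 8
max v = 26 over t∈[13/4,6] → v_max = 26
check: 26·(13/4+11/4) = 156 ✓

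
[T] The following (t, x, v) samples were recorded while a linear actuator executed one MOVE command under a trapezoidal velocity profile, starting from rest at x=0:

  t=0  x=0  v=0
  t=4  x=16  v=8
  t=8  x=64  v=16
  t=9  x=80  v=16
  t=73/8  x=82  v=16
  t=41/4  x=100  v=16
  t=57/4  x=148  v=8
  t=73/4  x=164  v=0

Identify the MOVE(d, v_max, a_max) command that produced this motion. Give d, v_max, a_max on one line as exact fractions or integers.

final state: t=73/4, x=164, v=0 → d = 164
a_max = (8−0)/(4−0) = 2
max v = 16 over t∈[8,41/4] → v_max = 16
check: 16·(8+9/4) = 164 ✓

d=164 v_max=16 a_max=2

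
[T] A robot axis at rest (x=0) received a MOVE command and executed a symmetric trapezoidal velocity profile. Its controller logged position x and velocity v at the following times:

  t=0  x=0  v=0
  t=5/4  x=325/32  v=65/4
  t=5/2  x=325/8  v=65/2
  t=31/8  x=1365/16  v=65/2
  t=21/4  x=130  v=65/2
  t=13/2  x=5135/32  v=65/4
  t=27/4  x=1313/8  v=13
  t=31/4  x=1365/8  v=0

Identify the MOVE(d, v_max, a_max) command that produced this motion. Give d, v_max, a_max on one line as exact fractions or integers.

d=1365/8 v_max=65/2 a_max=13

final state: t=31/4, x=1365/8, v=0 → d = 1365/8
a_max = (65/4−0)/(5/4−0) = 13
max v = 65/2 over t∈[5/2,21/4] → v_max = 65/2
check: 65/2·(5/2+11/4) = 1365/8 ✓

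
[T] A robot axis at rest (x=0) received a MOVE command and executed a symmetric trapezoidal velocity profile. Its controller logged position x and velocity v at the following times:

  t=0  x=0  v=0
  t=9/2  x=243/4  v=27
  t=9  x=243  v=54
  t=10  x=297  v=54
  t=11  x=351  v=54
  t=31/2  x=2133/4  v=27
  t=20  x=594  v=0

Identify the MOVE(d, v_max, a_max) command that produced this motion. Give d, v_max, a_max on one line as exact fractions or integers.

final state: t=20, x=594, v=0 → d = 594
a_max = (27−0)/(9/2−0) = 6
max v = 54 over t∈[9,11] → v_max = 54
check: 54·(9+2) = 594 ✓

d=594 v_max=54 a_max=6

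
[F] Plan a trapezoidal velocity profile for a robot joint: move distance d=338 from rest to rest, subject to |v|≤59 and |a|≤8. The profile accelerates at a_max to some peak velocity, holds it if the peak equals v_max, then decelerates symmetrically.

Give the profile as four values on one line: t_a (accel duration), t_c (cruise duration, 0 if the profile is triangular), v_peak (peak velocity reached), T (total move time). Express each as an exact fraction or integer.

(v_max)²/a_max = 59²/8 = 3481/8
338 < 3481/8 so t_c = 0
v_peak = √(338·8) = √2704 = 52
t_a = 52/8 = 13/2; t_c = 0
T = 2·13/2 = 13

t_a=13/2 t_c=0 v_peak=52 T=13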